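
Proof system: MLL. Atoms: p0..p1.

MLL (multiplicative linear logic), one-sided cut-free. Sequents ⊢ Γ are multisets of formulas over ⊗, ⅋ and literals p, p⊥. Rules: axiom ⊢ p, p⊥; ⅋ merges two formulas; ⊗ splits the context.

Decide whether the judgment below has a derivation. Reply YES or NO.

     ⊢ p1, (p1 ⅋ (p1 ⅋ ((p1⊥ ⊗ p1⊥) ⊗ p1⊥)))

Derivation (root first):
[⅋]  ⊢ p1, (p1 ⅋ (p1 ⅋ ((p1⊥ ⊗ p1⊥) ⊗ p1⊥)))
  [⅋]  ⊢ p1, p1, (p1 ⅋ ((p1⊥ ⊗ p1⊥) ⊗ p1⊥))
    [⊗]  ⊢ p1, p1, p1, ((p1⊥ ⊗ p1⊥) ⊗ p1⊥)
      [⊗]  ⊢ p1, p1, (p1⊥ ⊗ p1⊥)
        [Ax]  ⊢ p1, p1⊥
        [Ax]  ⊢ p1, p1⊥
      [Ax]  ⊢ p1, p1⊥

Result: YES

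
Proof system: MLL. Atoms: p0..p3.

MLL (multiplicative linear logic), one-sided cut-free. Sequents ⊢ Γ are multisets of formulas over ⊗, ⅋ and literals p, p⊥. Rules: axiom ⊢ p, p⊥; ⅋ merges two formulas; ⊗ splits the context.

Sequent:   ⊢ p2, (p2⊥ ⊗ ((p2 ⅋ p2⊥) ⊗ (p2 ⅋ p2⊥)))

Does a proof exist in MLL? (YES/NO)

Proof tree:
[⊗]  ⊢ p2, (p2⊥ ⊗ ((p2 ⅋ p2⊥) ⊗ (p2 ⅋ p2⊥)))
  [Ax]  ⊢ p2, p2⊥
  [⊗]  ⊢ ((p2 ⅋ p2⊥) ⊗ (p2 ⅋ p2⊥))
    [⅋]  ⊢ (p2 ⅋ p2⊥)
      [Ax]  ⊢ p2, p2⊥
    [⅋]  ⊢ (p2 ⅋ p2⊥)
      [Ax]  ⊢ p2, p2⊥

Result: YES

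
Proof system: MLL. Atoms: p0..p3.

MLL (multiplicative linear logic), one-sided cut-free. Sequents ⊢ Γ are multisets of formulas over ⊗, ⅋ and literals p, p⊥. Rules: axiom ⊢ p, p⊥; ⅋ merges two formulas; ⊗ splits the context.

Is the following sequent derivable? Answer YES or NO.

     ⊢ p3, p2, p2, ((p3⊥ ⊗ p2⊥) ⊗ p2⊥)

Derivation trace:
[⊗]  ⊢ p3, p2, p2, ((p3⊥ ⊗ p2⊥) ⊗ p2⊥)
  [⊗]  ⊢ p3, p2, (p3⊥ ⊗ p2⊥)
    [Ax]  ⊢ p3, p3⊥
    [Ax]  ⊢ p2, p2⊥
  [Ax]  ⊢ p2, p2⊥

Result: YES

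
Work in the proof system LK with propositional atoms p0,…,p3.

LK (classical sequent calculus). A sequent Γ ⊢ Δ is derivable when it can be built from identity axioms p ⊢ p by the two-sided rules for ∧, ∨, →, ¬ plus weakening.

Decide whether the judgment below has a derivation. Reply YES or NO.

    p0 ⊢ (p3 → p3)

Proof tree:
[WL] p0 ⊢ (p3 → p3)
  [→R]  ⊢ (p3 → p3)
    [Ax] p3 ⊢ p3

Result: YES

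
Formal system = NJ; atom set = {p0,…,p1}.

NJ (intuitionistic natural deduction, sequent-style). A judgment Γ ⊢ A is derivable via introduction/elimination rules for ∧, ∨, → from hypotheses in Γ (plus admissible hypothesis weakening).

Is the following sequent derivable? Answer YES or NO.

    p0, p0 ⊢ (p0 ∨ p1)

Derivation (root first):
[Wk] p0, p0 ⊢ (p0 ∨ p1)
  [∨I₁] p0 ⊢ (p0 ∨ p1)
    [Ax] p0 ⊢ p0

Result: YES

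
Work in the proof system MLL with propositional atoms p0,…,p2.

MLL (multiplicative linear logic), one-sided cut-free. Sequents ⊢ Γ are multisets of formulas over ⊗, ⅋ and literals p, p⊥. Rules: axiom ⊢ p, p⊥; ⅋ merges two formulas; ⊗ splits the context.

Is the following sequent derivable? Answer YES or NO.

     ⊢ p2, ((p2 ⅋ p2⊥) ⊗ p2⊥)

Derivation (root first):
[⊗]  ⊢ p2, ((p2 ⅋ p2⊥) ⊗ p2⊥)
  [⅋]  ⊢ (p2 ⅋ p2⊥)
    [Ax]  ⊢ p2, p2⊥
  [Ax]  ⊢ p2, p2⊥

Result: YES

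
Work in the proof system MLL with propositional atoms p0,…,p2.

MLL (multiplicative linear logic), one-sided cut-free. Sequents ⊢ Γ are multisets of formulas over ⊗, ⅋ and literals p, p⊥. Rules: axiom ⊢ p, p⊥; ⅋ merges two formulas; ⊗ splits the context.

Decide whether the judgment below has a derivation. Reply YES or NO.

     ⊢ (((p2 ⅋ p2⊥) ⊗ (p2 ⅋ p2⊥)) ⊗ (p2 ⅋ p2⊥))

Proof tree:
[⊗]  ⊢ (((p2 ⅋ p2⊥) ⊗ (p2 ⅋ p2⊥)) ⊗ (p2 ⅋ p2⊥))
  [⊗]  ⊢ ((p2 ⅋ p2⊥) ⊗ (p2 ⅋ p2⊥))
    [⅋]  ⊢ (p2 ⅋ p2⊥)
      [Ax]  ⊢ p2, p2⊥
    [⅋]  ⊢ (p2 ⅋ p2⊥)
      [Ax]  ⊢ p2, p2⊥
  [⅋]  ⊢ (p2 ⅋ p2⊥)
    [Ax]  ⊢ p2, p2⊥

Result: YES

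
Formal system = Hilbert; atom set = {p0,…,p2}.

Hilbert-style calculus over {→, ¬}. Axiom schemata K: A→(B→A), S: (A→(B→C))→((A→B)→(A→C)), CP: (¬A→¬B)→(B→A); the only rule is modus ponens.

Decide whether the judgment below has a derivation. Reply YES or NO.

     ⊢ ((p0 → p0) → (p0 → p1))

Enumerate valuations to refute Γ ⊢ Δ:
  v=000: Γ:[] Δ:[((p0 → p0) → (p0 → p1))=T] refutes=False
  v=001: Γ:[] Δ:[((p0 → p0) → (p0 → p1))=T] refutes=False
  v=010: Γ:[] Δ:[((p0 → p0) → (p0 → p1))=T] refutes=False
  v=011: Γ:[] Δ:[((p0 → p0) → (p0 → p1))=T] refutes=False
  v=100: Γ:[] Δ:[((p0 → p0) → (p0 → p1))=F] refutes=True  ← countermodel

Result: NO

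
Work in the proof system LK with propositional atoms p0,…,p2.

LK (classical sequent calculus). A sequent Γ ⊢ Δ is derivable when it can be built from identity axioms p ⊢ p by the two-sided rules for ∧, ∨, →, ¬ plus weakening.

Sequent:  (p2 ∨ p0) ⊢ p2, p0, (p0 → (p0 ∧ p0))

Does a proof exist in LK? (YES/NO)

Derivation (root first):
[→R] (p2 ∨ p0) ⊢ p2, p0, (p0 → (p0 ∧ p0))
  [∧R] (p2 ∨ p0), p0 ⊢ p2, p0, (p0 ∧ p0)
    [∨L] (p2 ∨ p0) ⊢ p2, p0
      [Ax] p2 ⊢ p2
      [WR] p0 ⊢ p0, p0
        [Ax] p0 ⊢ p0
    [WR] p0 ⊢ p0, p0
      [Ax] p0 ⊢ p0

Result: YES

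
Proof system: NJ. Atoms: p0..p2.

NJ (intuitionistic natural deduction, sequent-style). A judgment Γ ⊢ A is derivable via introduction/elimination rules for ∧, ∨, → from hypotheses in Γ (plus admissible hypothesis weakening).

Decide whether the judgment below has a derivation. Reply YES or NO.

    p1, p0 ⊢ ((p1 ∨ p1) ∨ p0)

Derivation trace:
[∨I₁] p1, p0 ⊢ ((p1 ∨ p1) ∨ p0)
  [∨I₂] p1, p0 ⊢ (p1 ∨ p1)
    [Wk] p1, p0 ⊢ p1
      [Ax] p1 ⊢ p1

Result: YES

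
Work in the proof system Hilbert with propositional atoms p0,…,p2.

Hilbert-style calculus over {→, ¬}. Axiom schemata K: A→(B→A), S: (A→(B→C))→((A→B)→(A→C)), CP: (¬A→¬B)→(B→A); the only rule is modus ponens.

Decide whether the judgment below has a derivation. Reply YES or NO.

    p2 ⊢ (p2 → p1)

Truth-table refutation:
  v=000: Γ:[p2=F] Δ:[(p2 → p1)=T] refutes=False
  v=001: Γ:[p2=T] Δ:[(p2 → p1)=F] refutes=True  ← countermodel

Result: NO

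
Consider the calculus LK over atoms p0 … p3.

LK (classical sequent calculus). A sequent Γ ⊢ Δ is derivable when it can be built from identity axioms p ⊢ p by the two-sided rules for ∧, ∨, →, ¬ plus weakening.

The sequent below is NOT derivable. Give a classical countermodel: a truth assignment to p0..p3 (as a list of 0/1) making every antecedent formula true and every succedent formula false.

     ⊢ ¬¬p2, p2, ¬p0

Search for a countermodel by truth-table:
  v=0000: Γ:[] Δ:[¬¬p2=F, p2=F, ¬p0=T] refutes=False
  v=0001: Γ:[] Δ:[¬¬p2=F, p2=F, ¬p0=T] refutes=False
  v=0010: Γ:[] Δ:[¬¬p2=T, p2=T, ¬p0=T] refutes=False
  v=0011: Γ:[] Δ:[¬¬p2=T, p2=T, ¬p0=T] refutes=False
  v=0100: Γ:[] Δ:[¬¬p2=F, p2=F, ¬p0=T] refutes=False
  v=0101: Γ:[] Δ:[¬¬p2=F, p2=F, ¬p0=T] refutes=False
  v=0110: Γ:[] Δ:[¬¬p2=T, p2=T, ¬p0=T] refutes=False
  v=0111: Γ:[] Δ:[¬¬p2=T, p2=T, ¬p0=T] refutes=False
  v=1000: Γ:[] Δ:[¬¬p2=F, p2=F, ¬p0=F] refutes=True  ← countermodel

Result: [1, 0, 0, 0]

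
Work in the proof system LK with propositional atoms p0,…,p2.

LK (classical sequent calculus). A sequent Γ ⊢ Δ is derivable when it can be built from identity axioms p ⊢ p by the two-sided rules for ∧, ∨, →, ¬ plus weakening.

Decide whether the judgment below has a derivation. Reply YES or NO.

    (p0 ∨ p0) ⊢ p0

Proof tree:
[∨L] (p0 ∨ p0) ⊢ p0
  [WR] p0 ⊢ p0, p0
    [Ax] p0 ⊢ p0
  [WR] p0 ⊢ p0, p0
    [Ax] p0 ⊢ p0

Result: YES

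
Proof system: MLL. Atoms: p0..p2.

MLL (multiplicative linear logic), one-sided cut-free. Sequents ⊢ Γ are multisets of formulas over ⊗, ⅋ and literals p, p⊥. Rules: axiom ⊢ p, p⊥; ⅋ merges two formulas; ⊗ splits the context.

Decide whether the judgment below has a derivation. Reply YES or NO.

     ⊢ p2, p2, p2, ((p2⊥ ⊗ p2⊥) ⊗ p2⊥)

Derivation trace:
[⊗]  ⊢ p2, p2, p2, ((p2⊥ ⊗ p2⊥) ⊗ p2⊥)
  [⊗]  ⊢ p2, p2, (p2⊥ ⊗ p2⊥)
    [Ax]  ⊢ p2, p2⊥
    [Ax]  ⊢ p2, p2⊥
  [Ax]  ⊢ p2, p2⊥

Result: YES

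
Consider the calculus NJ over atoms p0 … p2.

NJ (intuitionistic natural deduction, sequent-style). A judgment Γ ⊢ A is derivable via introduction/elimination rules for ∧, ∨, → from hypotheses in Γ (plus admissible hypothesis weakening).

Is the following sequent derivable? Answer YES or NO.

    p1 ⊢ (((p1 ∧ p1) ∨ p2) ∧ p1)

Derivation (root first):
[∧I] p1 ⊢ (((p1 ∧ p1) ∨ p2) ∧ p1)
  [∨I₁] p1 ⊢ ((p1 ∧ p1) ∨ p2)
    [∧I] p1 ⊢ (p1 ∧ p1)
      [Ax] p1 ⊢ p1
      [Ax] p1 ⊢ p1
  [Ax] p1 ⊢ p1

Result: YES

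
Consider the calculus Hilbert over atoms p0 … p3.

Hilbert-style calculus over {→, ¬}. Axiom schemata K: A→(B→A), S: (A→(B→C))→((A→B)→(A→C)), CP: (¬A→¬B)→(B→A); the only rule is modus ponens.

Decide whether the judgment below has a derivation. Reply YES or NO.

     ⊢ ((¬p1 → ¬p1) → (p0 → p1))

Search for a countermodel by truth-table:
  v=0000: Γ:[] Δ:[((¬p1 → ¬p1) → (p0 → p1))=T] refutes=False
  v=0001: Γ:[] Δ:[((¬p1 → ¬p1) → (p0 → p1))=T] refutes=False
  v=0010: Γ:[] Δ:[((¬p1 → ¬p1) → (p0 → p1))=T] refutes=False
  v=0011: Γ:[] Δ:[((¬p1 → ¬p1) → (p0 → p1))=T] refutes=False
  v=0100: Γ:[] Δ:[((¬p1 → ¬p1) → (p0 → p1))=T] refutes=False
  v=0101: Γ:[] Δ:[((¬p1 → ¬p1) → (p0 → p1))=T] refutes=False
  v=0110: Γ:[] Δ:[((¬p1 → ¬p1) → (p0 → p1))=T] refutes=False
  v=0111: Γ:[] Δ:[((¬p1 → ¬p1) → (p0 → p1))=T] refutes=False
  v=1000: Γ:[] Δ:[((¬p1 → ¬p1) → (p0 → p1))=F] refutes=True  ← countermodel

Result: NO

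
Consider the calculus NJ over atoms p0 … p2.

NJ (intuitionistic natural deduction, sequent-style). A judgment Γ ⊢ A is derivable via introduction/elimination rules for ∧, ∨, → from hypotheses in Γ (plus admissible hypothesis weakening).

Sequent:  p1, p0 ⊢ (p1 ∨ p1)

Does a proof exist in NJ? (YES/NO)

Derivation trace:
[Wk] p1, p0 ⊢ (p1 ∨ p1)
  [∨I₁] p1 ⊢ (p1 ∨ p1)
    [Ax] p1 ⊢ p1

Result: YES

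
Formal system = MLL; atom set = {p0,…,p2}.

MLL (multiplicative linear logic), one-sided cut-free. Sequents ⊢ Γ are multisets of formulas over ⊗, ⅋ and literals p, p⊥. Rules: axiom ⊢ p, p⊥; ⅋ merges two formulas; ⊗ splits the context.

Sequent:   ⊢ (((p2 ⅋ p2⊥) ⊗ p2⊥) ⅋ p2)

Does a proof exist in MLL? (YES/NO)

Proof tree:
[⅋]  ⊢ (((p2 ⅋ p2⊥) ⊗ p2⊥) ⅋ p2)
  [⊗]  ⊢ p2, ((p2 ⅋ p2⊥) ⊗ p2⊥)
    [⅋]  ⊢ (p2 ⅋ p2⊥)
      [Ax]  ⊢ p2, p2⊥
    [Ax]  ⊢ p2, p2⊥

Result: YES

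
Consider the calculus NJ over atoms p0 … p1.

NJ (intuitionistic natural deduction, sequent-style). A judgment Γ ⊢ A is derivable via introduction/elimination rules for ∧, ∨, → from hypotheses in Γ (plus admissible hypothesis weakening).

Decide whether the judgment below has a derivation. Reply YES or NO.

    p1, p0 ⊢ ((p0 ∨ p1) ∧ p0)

Proof tree:
[∧I] p1, p0 ⊢ ((p0 ∨ p1) ∧ p0)
  [Wk] p1, p1 ⊢ (p0 ∨ p1)
    [∨I₂] p1 ⊢ (p0 ∨ p1)
      [Ax] p1 ⊢ p1
  [Ax] p0 ⊢ p0

Result: YES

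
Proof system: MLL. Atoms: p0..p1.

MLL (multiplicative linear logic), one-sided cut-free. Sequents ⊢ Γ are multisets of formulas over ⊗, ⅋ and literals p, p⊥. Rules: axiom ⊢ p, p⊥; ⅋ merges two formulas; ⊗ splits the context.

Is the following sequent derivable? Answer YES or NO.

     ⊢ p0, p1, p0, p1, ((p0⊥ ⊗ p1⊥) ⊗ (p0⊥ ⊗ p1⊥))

Derivation (root first):
[⊗]  ⊢ p0, p1, p0, p1, ((p0⊥ ⊗ p1⊥) ⊗ (p0⊥ ⊗ p1⊥))
  [⊗]  ⊢ p0, p1, (p0⊥ ⊗ p1⊥)
    [Ax]  ⊢ p0, p0⊥
    [Ax]  ⊢ p1, p1⊥
  [⊗]  ⊢ p0, p1, (p0⊥ ⊗ p1⊥)
    [Ax]  ⊢ p0, p0⊥
    [Ax]  ⊢ p1, p1⊥

Result: YES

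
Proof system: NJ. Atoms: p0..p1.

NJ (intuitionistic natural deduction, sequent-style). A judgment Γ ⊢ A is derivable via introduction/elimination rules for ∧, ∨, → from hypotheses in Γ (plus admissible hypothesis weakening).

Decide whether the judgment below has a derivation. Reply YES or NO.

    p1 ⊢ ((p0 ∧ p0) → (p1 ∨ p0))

Derivation trace:
[→I] p1 ⊢ ((p0 ∧ p0) → (p1 ∨ p0))
  [∨I₁] p1, (p0 ∧ p0) ⊢ (p1 ∨ p0)
    [Wk] p1, (p0 ∧ p0) ⊢ p1
      [Ax] p1 ⊢ p1

Result: YES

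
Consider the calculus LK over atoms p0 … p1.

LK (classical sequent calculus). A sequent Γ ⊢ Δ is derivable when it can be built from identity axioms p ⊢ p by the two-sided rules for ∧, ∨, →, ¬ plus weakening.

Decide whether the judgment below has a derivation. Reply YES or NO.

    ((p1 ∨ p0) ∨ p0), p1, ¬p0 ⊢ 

Enumerate valuations to refute Γ ⊢ Δ:
  v=00: Γ:[((p1 ∨ p0) ∨ p0)=F, p1=F, ¬p0=T] Δ:[] refutes=False
  v=01: Γ:[((p1 ∨ p0) ∨ p0)=T, p1=T, ¬p0=T] Δ:[] refutes=True  ← countermodel

Result: NO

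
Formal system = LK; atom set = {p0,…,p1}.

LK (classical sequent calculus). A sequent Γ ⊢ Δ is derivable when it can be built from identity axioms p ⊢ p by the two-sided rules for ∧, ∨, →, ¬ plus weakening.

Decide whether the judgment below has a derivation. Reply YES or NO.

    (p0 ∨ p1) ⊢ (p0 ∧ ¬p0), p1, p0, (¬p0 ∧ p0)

Derivation trace:
[∧R] (p0 ∨ p1) ⊢ (p0 ∧ ¬p0), p1, p0, (¬p0 ∧ p0)
  [¬R]  ⊢ p0, ¬p0
    [Ax] p0 ⊢ p0
  [∨L] (p0 ∨ p1) ⊢ (p0 ∧ ¬p0), p1, p0
    [∧R] p0 ⊢ p0, (p0 ∧ ¬p0)
      [Ax] p0 ⊢ p0
      [¬R]  ⊢ p0, ¬p0
        [Ax] p0 ⊢ p0
    [Ax] p1 ⊢ p1

Result: YES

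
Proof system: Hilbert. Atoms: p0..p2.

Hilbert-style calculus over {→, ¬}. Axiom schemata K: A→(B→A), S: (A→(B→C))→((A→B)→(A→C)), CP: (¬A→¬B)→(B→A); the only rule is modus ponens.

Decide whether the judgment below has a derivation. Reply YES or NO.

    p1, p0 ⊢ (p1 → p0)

Derivation (root first):
[MP] p1, p0 ⊢ (p1 → p0)
  [K]  ⊢ (p0 → (p1 → p0))
  [MP] p1, p0 ⊢ p0
    [MP] p0 ⊢ (p1 → p0)
      [K]  ⊢ (p0 → (p1 → p0))
      [Hyp] p0 ⊢ p0
    [Hyp] p1 ⊢ p1

Result: YES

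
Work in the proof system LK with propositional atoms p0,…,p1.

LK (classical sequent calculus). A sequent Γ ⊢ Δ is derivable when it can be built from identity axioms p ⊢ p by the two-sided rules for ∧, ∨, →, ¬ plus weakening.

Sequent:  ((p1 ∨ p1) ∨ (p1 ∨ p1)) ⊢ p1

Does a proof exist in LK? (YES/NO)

Derivation (root first):
[∨L] ((p1 ∨ p1) ∨ (p1 ∨ p1)) ⊢ p1
  [WR] (p1 ∨ p1) ⊢ p1, p1
    [∨L] (p1 ∨ p1) ⊢ p1
      [Ax] p1 ⊢ p1
      [Ax] p1 ⊢ p1
  [∨L] (p1 ∨ p1) ⊢ p1
    [Ax] p1 ⊢ p1
    [Ax] p1 ⊢ p1

Result: YES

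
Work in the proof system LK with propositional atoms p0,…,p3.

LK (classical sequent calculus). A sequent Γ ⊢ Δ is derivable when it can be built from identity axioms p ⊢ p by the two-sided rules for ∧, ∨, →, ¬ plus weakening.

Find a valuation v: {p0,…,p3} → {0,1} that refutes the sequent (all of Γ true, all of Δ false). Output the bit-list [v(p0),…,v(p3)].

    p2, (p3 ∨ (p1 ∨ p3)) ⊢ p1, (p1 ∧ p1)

Search for a countermodel by truth-table:
  v=0000: Γ:[p2=F, (p3 ∨ (p1 ∨ p3))=F] Δ:[p1=F, (p1 ∧ p1)=F] refutes=False
  v=0001: Γ:[p2=F, (p3 ∨ (p1 ∨ p3))=T] Δ:[p1=F, (p1 ∧ p1)=F] refutes=False
  v=0010: Γ:[p2=T, (p3 ∨ (p1 ∨ p3))=F] Δ:[p1=F, (p1 ∧ p1)=F] refutes=False
  v=0011: Γ:[p2=T, (p3 ∨ (p1 ∨ p3))=T] Δ:[p1=F, (p1 ∧ p1)=F] refutes=True  ← countermodel

Result: [0, 0, 1, 1]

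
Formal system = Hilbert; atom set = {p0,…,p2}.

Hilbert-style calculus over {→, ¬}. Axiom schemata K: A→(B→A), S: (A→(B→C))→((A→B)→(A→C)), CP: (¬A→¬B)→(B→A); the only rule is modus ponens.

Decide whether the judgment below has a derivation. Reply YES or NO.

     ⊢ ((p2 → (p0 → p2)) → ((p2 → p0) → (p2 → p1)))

Truth-table refutation:
  v=000: Γ:[] Δ:[((p2 → (p0 → p2)) → ((p2 → p0) → (p2 → p1)))=T] refutes=False
  v=001: Γ:[] Δ:[((p2 → (p0 → p2)) → ((p2 → p0) → (p2 → p1)))=T] refutes=False
  v=010: Γ:[] Δ:[((p2 → (p0 → p2)) → ((p2 → p0) → (p2 → p1)))=T] refutes=False
  v=011: Γ:[] Δ:[((p2 → (p0 → p2)) → ((p2 → p0) → (p2 → p1)))=T] refutes=False
  v=100: Γ:[] Δ:[((p2 → (p0 → p2)) → ((p2 → p0) → (p2 → p1)))=T] refutes=False
  v=101: Γ:[] Δ:[((p2 → (p0 → p2)) → ((p2 → p0) → (p2 → p1)))=F] refutes=True  ← countermodel

Result: NO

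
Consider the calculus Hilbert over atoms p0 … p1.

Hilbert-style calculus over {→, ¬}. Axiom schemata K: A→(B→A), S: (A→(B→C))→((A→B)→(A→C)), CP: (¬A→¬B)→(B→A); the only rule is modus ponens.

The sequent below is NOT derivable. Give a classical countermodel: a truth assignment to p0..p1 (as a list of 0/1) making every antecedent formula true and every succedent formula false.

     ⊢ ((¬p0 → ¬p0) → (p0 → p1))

Search for a countermodel by truth-table:
  v=00: Γ:[] Δ:[((¬p0 → ¬p0) → (p0 → p1))=T] refutes=False
  v=01: Γ:[] Δ:[((¬p0 → ¬p0) → (p0 → p1))=T] refutes=False
  v=10: Γ:[] Δ:[((¬p0 → ¬p0) → (p0 → p1))=F] refutes=True  ← countermodel

Result: [1, 0]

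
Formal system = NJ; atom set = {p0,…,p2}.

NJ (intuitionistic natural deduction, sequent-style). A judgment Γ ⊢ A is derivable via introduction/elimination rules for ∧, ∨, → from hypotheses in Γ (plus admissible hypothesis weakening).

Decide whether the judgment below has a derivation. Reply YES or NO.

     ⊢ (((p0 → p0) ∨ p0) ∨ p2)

Proof tree:
[∨I₁]  ⊢ (((p0 → p0) ∨ p0) ∨ p2)
  [∨I₁]  ⊢ ((p0 → p0) ∨ p0)
    [→I]  ⊢ (p0 → p0)
      [Ax] p0 ⊢ p0

Result: YES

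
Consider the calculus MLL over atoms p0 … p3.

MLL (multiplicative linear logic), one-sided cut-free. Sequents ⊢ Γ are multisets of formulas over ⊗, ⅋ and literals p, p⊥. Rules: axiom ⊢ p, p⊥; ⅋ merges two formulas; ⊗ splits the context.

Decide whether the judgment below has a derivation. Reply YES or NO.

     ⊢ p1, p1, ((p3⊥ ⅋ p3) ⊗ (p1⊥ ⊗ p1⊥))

Derivation trace:
[⊗]  ⊢ p1, p1, ((p3⊥ ⅋ p3) ⊗ (p1⊥ ⊗ p1⊥))
  [⅋]  ⊢ (p3⊥ ⅋ p3)
    [Ax]  ⊢ p3, p3⊥
  [⊗]  ⊢ p1, p1, (p1⊥ ⊗ p1⊥)
    [Ax]  ⊢ p1, p1⊥
    [Ax]  ⊢ p1, p1⊥

Result: YES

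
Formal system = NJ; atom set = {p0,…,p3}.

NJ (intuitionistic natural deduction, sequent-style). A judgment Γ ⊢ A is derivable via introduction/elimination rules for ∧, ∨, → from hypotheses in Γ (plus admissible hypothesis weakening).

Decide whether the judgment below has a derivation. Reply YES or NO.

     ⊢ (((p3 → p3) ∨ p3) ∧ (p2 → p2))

Derivation (root first):
[∧I]  ⊢ (((p3 → p3) ∨ p3) ∧ (p2 → p2))
  [∨I₁]  ⊢ ((p3 → p3) ∨ p3)
    [→I]  ⊢ (p3 → p3)
      [Ax] p3 ⊢ p3
  [→I]  ⊢ (p2 → p2)
    [Ax] p2 ⊢ p2

Result: YES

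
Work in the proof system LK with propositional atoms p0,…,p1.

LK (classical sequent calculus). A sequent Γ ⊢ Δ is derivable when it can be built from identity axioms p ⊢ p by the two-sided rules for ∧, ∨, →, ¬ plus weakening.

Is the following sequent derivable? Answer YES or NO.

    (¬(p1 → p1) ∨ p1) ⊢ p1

Derivation (root first):
[∨L] (¬(p1 → p1) ∨ p1) ⊢ p1
  [¬L] ¬(p1 → p1) ⊢ 
    [→R]  ⊢ (p1 → p1)
      [Ax] p1 ⊢ p1
  [Ax] p1 ⊢ p1

Result: YES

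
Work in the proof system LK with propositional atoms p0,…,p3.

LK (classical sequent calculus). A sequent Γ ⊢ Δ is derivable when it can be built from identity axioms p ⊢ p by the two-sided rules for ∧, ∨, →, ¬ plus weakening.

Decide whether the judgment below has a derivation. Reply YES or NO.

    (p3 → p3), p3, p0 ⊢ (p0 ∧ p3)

Derivation (root first):
[∧R] (p3 → p3), p3, p0 ⊢ (p0 ∧ p3)
  [Ax] p0 ⊢ p0
  [→L] p3, (p3 → p3) ⊢ p3
    [Ax] p3 ⊢ p3
    [Ax] p3 ⊢ p3

Result: YES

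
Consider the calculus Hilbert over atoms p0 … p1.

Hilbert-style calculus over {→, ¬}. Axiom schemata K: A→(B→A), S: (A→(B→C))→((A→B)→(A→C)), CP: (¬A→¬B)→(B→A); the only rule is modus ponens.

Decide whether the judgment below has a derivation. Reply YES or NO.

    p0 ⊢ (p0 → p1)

Truth-table refutation:
  v=00: Γ:[p0=F] Δ:[(p0 → p1)=T] refutes=False
  v=01: Γ:[p0=F] Δ:[(p0 → p1)=T] refutes=False
  v=10: Γ:[p0=T] Δ:[(p0 → p1)=F] refutes=True  ← countermodel

Result: NO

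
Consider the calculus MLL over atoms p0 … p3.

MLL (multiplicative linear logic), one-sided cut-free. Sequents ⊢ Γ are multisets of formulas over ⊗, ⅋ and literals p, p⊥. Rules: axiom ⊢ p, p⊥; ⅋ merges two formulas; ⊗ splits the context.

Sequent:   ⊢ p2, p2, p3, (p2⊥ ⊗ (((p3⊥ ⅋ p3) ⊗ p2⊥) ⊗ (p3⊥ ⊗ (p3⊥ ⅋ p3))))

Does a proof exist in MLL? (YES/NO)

Derivation trace:
[⊗]  ⊢ p2, p2, p3, (p2⊥ ⊗ (((p3⊥ ⅋ p3) ⊗ p2⊥) ⊗ (p3⊥ ⊗ (p3⊥ ⅋ p3))))
  [Ax]  ⊢ p2, p2⊥
  [⊗]  ⊢ p2, p3, (((p3⊥ ⅋ p3) ⊗ p2⊥) ⊗ (p3⊥ ⊗ (p3⊥ ⅋ p3)))
    [⊗]  ⊢ p2, ((p3⊥ ⅋ p3) ⊗ p2⊥)
      [⅋]  ⊢ (p3⊥ ⅋ p3)
        [Ax]  ⊢ p3, p3⊥
      [Ax]  ⊢ p2, p2⊥
    [⊗]  ⊢ p3, (p3⊥ ⊗ (p3⊥ ⅋ p3))
      [Ax]  ⊢ p3, p3⊥
      [⅋]  ⊢ (p3⊥ ⅋ p3)
        [Ax]  ⊢ p3, p3⊥

Result: YES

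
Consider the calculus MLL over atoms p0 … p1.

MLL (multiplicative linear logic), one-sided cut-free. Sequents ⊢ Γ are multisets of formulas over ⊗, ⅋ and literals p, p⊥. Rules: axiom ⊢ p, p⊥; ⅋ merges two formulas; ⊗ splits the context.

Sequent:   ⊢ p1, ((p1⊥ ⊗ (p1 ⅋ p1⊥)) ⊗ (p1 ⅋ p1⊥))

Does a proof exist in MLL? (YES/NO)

Derivation trace:
[⊗]  ⊢ p1, ((p1⊥ ⊗ (p1 ⅋ p1⊥)) ⊗ (p1 ⅋ p1⊥))
  [⊗]  ⊢ p1, (p1⊥ ⊗ (p1 ⅋ p1⊥))
    [Ax]  ⊢ p1, p1⊥
    [⅋]  ⊢ (p1 ⅋ p1⊥)
      [Ax]  ⊢ p1, p1⊥
  [⅋]  ⊢ (p1 ⅋ p1⊥)
    [Ax]  ⊢ p1, p1⊥

Result: YES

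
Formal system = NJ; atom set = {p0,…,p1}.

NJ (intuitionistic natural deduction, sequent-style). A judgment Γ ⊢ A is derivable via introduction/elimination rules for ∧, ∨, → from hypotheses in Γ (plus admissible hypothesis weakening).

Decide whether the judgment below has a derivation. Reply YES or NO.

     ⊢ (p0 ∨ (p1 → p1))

Derivation (root first):
[∨I₂]  ⊢ (p0 ∨ (p1 → p1))
  [→I]  ⊢ (p1 → p1)
    [Ax] p1 ⊢ p1

Result: YES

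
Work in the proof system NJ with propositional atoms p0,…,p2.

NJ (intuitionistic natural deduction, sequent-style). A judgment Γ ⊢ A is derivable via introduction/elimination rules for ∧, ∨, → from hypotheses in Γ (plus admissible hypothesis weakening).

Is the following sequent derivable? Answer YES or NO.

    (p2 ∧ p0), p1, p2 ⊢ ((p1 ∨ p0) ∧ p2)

Proof tree:
[∧I] (p2 ∧ p0), p1, p2 ⊢ ((p1 ∨ p0) ∧ p2)
  [Wk] p1, (p2 ∧ p0) ⊢ (p1 ∨ p0)
    [∨I₁] p1 ⊢ (p1 ∨ p0)
      [Ax] p1 ⊢ p1
  [→E] p2 ⊢ p2
    [→I]  ⊢ (p2 → p2)
      [Ax] p2 ⊢ p2
    [Ax] p2 ⊢ p2

Result: YES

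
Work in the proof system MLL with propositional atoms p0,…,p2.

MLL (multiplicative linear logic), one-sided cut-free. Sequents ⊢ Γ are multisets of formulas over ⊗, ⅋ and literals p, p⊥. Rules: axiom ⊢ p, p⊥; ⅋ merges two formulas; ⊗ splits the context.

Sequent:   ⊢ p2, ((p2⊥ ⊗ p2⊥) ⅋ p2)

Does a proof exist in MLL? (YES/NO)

Derivation trace:
[⅋]  ⊢ p2, ((p2⊥ ⊗ p2⊥) ⅋ p2)
  [⊗]  ⊢ p2, p2, (p2⊥ ⊗ p2⊥)
    [Ax]  ⊢ p2, p2⊥
    [Ax]  ⊢ p2, p2⊥

Result: YES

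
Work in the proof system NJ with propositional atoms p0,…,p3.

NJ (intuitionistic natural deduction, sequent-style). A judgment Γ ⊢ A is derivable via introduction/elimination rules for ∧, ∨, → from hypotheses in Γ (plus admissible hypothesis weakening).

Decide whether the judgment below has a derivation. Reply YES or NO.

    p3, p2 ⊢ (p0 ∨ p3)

Derivation (root first):
[∨I₂] p3, p2 ⊢ (p0 ∨ p3)
  [Wk] p3, p2 ⊢ p3
    [Ax] p3 ⊢ p3

Result: YES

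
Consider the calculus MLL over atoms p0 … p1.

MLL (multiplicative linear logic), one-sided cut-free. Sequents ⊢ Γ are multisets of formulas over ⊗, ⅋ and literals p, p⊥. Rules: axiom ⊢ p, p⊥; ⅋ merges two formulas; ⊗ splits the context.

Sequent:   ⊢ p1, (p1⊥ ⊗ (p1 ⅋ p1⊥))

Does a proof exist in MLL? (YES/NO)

Proof tree:
[⊗]  ⊢ p1, (p1⊥ ⊗ (p1 ⅋ p1⊥))
  [Ax]  ⊢ p1, p1⊥
  [⅋]  ⊢ (p1 ⅋ p1⊥)
    [Ax]  ⊢ p1, p1⊥

Result: YES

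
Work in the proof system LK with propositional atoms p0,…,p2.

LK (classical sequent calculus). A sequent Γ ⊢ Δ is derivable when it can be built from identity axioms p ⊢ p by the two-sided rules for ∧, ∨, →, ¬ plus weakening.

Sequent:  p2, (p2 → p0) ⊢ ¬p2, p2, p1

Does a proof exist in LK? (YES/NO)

Derivation trace:
[WR] p2, (p2 → p0) ⊢ ¬p2, p2, p1
  [→L] p2, (p2 → p0) ⊢ ¬p2, p2
    [Ax] p2 ⊢ p2
    [WL] p0 ⊢ p2, ¬p2
      [¬R]  ⊢ p2, ¬p2
        [Ax] p2 ⊢ p2

Result: YES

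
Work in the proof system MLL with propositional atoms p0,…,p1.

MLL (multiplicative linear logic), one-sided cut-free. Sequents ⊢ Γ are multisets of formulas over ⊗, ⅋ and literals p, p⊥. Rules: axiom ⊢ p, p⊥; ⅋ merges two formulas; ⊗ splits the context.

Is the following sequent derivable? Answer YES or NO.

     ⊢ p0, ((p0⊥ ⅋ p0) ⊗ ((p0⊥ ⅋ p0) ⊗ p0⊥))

Proof tree:
[⊗]  ⊢ p0, ((p0⊥ ⅋ p0) ⊗ ((p0⊥ ⅋ p0) ⊗ p0⊥))
  [⅋]  ⊢ (p0⊥ ⅋ p0)
    [Ax]  ⊢ p0, p0⊥
  [⊗]  ⊢ p0, ((p0⊥ ⅋ p0) ⊗ p0⊥)
    [⅋]  ⊢ (p0⊥ ⅋ p0)
      [Ax]  ⊢ p0, p0⊥
    [Ax]  ⊢ p0, p0⊥

Result: YES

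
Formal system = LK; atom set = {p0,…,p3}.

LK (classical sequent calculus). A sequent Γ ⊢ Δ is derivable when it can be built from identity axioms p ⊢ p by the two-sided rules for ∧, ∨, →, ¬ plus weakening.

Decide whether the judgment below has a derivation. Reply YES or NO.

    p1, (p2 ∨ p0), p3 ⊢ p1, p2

Derivation (root first):
[WL] p1, (p2 ∨ p0), p3 ⊢ p1, p2
  [∨L] p1, (p2 ∨ p0) ⊢ p1, p2
    [Ax] p2 ⊢ p2
    [WR] p1, p0 ⊢ p1, p1
      [WL] p1, p0 ⊢ p1
        [Ax] p1 ⊢ p1

Result: YES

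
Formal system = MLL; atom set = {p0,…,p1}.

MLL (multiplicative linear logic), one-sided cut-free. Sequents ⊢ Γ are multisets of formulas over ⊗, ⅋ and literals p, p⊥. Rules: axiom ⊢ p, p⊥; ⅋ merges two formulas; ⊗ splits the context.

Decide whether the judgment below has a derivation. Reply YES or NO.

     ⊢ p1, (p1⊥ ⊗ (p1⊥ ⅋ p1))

Proof tree:
[⊗]  ⊢ p1, (p1⊥ ⊗ (p1⊥ ⅋ p1))
  [Ax]  ⊢ p1, p1⊥
  [⅋]  ⊢ (p1⊥ ⅋ p1)
    [Ax]  ⊢ p1, p1⊥

Result: YES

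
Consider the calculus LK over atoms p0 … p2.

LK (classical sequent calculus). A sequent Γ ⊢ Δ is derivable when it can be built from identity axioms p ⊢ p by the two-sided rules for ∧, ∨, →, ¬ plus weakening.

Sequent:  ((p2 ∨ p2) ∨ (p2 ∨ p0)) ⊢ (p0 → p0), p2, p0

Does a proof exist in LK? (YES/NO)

Proof tree:
[∨L] ((p2 ∨ p2) ∨ (p2 ∨ p0)) ⊢ (p0 → p0), p2, p0
  [∨L] (p2 ∨ p2) ⊢ (p0 → p0), p2
    [WL] p2 ⊢ (p0 → p0)
      [→R]  ⊢ (p0 → p0)
        [Ax] p0 ⊢ p0
    [Ax] p2 ⊢ p2
  [∨L] (p2 ∨ p0) ⊢ (p0 → p0), p0
    [WL] p2 ⊢ (p0 → p0)
      [→R]  ⊢ (p0 → p0)
        [Ax] p0 ⊢ p0
    [Ax] p0 ⊢ p0

Result: YES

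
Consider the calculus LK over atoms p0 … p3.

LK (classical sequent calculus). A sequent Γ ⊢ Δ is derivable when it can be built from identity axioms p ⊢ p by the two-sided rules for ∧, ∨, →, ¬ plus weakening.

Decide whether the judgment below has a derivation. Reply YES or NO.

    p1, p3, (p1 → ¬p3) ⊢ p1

Derivation (root first):
[WR] p1, p3, (p1 → ¬p3) ⊢ p1
  [→L] p1, p3, (p1 → ¬p3) ⊢ 
    [Ax] p1 ⊢ p1
    [¬L] p3, ¬p3 ⊢ 
      [Ax] p3 ⊢ p3

Result: YES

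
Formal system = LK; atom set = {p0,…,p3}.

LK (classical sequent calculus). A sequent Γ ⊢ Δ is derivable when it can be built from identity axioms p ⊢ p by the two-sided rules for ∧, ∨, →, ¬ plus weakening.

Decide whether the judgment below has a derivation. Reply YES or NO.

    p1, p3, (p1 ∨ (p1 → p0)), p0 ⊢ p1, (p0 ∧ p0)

Proof tree:
[∧R] p1, p3, (p1 ∨ (p1 → p0)), p0 ⊢ p1, (p0 ∧ p0)
  [WL] p1, (p1 ∨ (p1 → p0)), p3 ⊢ p1, p0
    [∨L] p1, (p1 ∨ (p1 → p0)) ⊢ p1, p0
      [Ax] p1 ⊢ p1
      [→L] p1, (p1 → p0) ⊢ p0
        [Ax] p1 ⊢ p1
        [Ax] p0 ⊢ p0
  [Ax] p0 ⊢ p0

Result: YES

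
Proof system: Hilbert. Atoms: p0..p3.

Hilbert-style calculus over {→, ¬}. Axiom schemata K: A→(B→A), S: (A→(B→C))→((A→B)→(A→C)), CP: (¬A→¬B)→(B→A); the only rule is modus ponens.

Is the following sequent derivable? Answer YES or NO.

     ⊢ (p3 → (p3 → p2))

Truth-table refutation:
  v=0000: Γ:[] Δ:[(p3 → (p3 → p2))=T] refutes=False
  v=0001: Γ:[] Δ:[(p3 → (p3 → p2))=F] refutes=True  ← countermodel

Result: NO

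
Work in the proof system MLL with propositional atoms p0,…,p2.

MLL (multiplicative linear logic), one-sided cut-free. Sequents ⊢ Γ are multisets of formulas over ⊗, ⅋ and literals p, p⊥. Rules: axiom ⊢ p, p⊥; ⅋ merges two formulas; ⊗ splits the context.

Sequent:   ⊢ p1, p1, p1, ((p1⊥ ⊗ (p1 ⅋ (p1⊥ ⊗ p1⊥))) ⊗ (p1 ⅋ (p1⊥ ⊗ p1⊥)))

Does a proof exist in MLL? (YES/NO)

Proof tree:
[⊗]  ⊢ p1, p1, p1, ((p1⊥ ⊗ (p1 ⅋ (p1⊥ ⊗ p1⊥))) ⊗ (p1 ⅋ (p1⊥ ⊗ p1⊥)))
  [⊗]  ⊢ p1, p1, (p1⊥ ⊗ (p1 ⅋ (p1⊥ ⊗ p1⊥)))
    [Ax]  ⊢ p1, p1⊥
    [⅋]  ⊢ p1, (p1 ⅋ (p1⊥ ⊗ p1⊥))
      [⊗]  ⊢ p1, p1, (p1⊥ ⊗ p1⊥)
        [Ax]  ⊢ p1, p1⊥
        [Ax]  ⊢ p1, p1⊥
  [⅋]  ⊢ p1, (p1 ⅋ (p1⊥ ⊗ p1⊥))
    [⊗]  ⊢ p1, p1, (p1⊥ ⊗ p1⊥)
      [Ax]  ⊢ p1, p1⊥
      [Ax]  ⊢ p1, p1⊥

Result: YES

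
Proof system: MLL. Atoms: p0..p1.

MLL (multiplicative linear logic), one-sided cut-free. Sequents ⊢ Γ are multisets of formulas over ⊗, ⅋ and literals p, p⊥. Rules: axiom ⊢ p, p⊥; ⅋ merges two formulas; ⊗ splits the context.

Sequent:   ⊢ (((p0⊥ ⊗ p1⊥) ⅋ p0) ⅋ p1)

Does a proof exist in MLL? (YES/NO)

Derivation (root first):
[⅋]  ⊢ (((p0⊥ ⊗ p1⊥) ⅋ p0) ⅋ p1)
  [⅋]  ⊢ p1, ((p0⊥ ⊗ p1⊥) ⅋ p0)
    [⊗]  ⊢ p0, p1, (p0⊥ ⊗ p1⊥)
      [Ax]  ⊢ p0, p0⊥
      [Ax]  ⊢ p1, p1⊥

Result: YES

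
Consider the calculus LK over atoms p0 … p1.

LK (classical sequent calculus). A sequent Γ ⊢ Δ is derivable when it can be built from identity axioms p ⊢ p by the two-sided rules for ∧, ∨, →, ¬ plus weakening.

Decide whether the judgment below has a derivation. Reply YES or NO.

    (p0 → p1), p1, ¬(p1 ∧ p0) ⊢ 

Truth-table refutation:
  v=00: Γ:[(p0 → p1)=T, p1=F, ¬(p1 ∧ p0)=T] Δ:[] refutes=False
  v=01: Γ:[(p0 → p1)=T, p1=T, ¬(p1 ∧ p0)=T] Δ:[] refutes=True  ← countermodel

Result: NO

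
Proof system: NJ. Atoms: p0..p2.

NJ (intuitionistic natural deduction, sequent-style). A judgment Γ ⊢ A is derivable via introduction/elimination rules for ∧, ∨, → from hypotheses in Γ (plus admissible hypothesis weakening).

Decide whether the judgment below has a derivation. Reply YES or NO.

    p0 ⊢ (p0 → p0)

Derivation (root first):
[→I] p0 ⊢ (p0 → p0)
  [Wk] p0, p0 ⊢ p0
    [Ax] p0 ⊢ p0

Result: YES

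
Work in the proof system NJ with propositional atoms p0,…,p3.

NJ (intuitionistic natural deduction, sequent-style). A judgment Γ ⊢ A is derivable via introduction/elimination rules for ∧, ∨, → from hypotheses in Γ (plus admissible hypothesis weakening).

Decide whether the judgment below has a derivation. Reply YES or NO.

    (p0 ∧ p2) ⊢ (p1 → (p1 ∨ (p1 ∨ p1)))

Derivation (root first):
[→I] (p0 ∧ p2) ⊢ (p1 → (p1 ∨ (p1 ∨ p1)))
  [∨I₂] p1, (p0 ∧ p2) ⊢ (p1 ∨ (p1 ∨ p1))
    [Wk] p1, (p0 ∧ p2) ⊢ (p1 ∨ p1)
      [∨I₁] p1 ⊢ (p1 ∨ p1)
        [Ax] p1 ⊢ p1

Result: YES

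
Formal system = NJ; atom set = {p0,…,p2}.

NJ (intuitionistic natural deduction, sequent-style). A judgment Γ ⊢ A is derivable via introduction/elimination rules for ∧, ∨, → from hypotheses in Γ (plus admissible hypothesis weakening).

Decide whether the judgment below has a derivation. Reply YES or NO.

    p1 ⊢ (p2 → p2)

Derivation (root first):
[Wk] p1 ⊢ (p2 → p2)
  [→I]  ⊢ (p2 → p2)
    [Ax] p2 ⊢ p2

Result: YES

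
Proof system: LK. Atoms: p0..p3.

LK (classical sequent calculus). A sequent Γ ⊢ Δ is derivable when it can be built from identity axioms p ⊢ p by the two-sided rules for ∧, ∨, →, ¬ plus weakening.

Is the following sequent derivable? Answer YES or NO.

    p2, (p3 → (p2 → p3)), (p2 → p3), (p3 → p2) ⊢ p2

Derivation trace:
[→L] p2, (p3 → (p2 → p3)), (p2 → p3), (p3 → p2) ⊢ p2
  [→L] p2, (p2 → p3), (p3 → (p2 → p3)) ⊢ p3
    [→L] p2, (p2 → p3) ⊢ p3
      [Ax] p2 ⊢ p2
      [Ax] p3 ⊢ p3
    [→L] p2, (p2 → p3) ⊢ p3
      [Ax] p2 ⊢ p2
      [Ax] p3 ⊢ p3
  [Ax] p2 ⊢ p2

Result: YES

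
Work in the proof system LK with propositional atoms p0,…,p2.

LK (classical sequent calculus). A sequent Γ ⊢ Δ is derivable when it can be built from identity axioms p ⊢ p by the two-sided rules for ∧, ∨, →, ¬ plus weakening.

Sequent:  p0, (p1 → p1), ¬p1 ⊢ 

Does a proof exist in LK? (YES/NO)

Search for a countermodel by truth-table:
  v=000: Γ:[p0=F, (p1 → p1)=T, ¬p1=T] Δ:[] refutes=False
  v=001: Γ:[p0=F, (p1 → p1)=T, ¬p1=T] Δ:[] refutes=False
  v=010: Γ:[p0=F, (p1 → p1)=T, ¬p1=F] Δ:[] refutes=False
  v=011: Γ:[p0=F, (p1 → p1)=T, ¬p1=F] Δ:[] refutes=False
  v=100: Γ:[p0=T, (p1 → p1)=T, ¬p1=T] Δ:[] refutes=True  ← countermodel

Result: NO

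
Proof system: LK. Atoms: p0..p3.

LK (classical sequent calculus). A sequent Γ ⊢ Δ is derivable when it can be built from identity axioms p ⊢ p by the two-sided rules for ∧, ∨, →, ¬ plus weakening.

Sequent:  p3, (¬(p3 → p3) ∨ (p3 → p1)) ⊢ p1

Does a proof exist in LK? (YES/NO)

Proof tree:
[∨L] p3, (¬(p3 → p3) ∨ (p3 → p1)) ⊢ p1
  [¬L] ¬(p3 → p3) ⊢ 
    [→R]  ⊢ (p3 → p3)
      [Ax] p3 ⊢ p3
  [→L] p3, (p3 → p1) ⊢ p1
    [Ax] p3 ⊢ p3
    [Ax] p1 ⊢ p1

Result: YES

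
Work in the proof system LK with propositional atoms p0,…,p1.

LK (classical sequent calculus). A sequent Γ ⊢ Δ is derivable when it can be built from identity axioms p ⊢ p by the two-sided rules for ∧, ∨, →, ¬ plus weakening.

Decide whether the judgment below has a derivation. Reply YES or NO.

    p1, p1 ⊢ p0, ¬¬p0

Truth-table refutation:
  v=00: Γ:[p1=F, p1=F] Δ:[p0=F, ¬¬p0=F] refutes=False
  v=01: Γ:[p1=T, p1=T] Δ:[p0=F, ¬¬p0=F] refutes=True  ← countermodel

Result: NO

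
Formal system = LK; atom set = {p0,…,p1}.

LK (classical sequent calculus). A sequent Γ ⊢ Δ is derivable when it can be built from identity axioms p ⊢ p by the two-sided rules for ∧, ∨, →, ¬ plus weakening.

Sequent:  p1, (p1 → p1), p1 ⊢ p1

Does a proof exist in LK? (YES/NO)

Derivation (root first):
[WL] p1, (p1 → p1), p1 ⊢ p1
  [→L] p1, (p1 → p1) ⊢ p1
    [Ax] p1 ⊢ p1
    [Ax] p1 ⊢ p1

Result: YES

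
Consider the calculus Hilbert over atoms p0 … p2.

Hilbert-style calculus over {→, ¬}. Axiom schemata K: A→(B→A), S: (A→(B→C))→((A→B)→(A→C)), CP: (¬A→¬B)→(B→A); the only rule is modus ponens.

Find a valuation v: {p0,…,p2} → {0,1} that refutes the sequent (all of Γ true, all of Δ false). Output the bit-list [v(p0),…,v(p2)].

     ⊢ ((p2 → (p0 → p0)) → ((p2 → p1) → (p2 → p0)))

Search for a countermodel by truth-table:
  v=000: Γ:[] Δ:[((p2 → (p0 → p0)) → ((p2 → p1) → (p2 → p0)))=T] refutes=False
  v=001: Γ:[] Δ:[((p2 → (p0 → p0)) → ((p2 → p1) → (p2 → p0)))=T] refutes=False
  v=010: Γ:[] Δ:[((p2 → (p0 → p0)) → ((p2 → p1) → (p2 → p0)))=T] refutes=False
  v=011: Γ:[] Δ:[((p2 → (p0 → p0)) → ((p2 → p1) → (p2 → p0)))=F] refutes=True  ← countermodel

Result: [0, 1, 1]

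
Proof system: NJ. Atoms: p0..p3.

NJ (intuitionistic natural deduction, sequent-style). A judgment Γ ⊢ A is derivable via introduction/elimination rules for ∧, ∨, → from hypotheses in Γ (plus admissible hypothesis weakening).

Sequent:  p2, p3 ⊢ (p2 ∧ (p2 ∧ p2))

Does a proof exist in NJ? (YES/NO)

Proof tree:
[∧I] p2, p3 ⊢ (p2 ∧ (p2 ∧ p2))
  [Ax] p2 ⊢ p2
  [∧I] p2, p3 ⊢ (p2 ∧ p2)
    [Wk] p2, p3 ⊢ p2
      [Ax] p2 ⊢ p2
    [Ax] p2 ⊢ p2

Result: YES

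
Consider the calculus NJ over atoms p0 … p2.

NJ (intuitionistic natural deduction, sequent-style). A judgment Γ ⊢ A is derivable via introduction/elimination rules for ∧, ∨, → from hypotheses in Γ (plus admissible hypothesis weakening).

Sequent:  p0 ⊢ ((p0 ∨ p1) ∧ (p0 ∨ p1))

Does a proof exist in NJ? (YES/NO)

Derivation (root first):
[∧I] p0 ⊢ ((p0 ∨ p1) ∧ (p0 ∨ p1))
  [∨I₁] p0 ⊢ (p0 ∨ p1)
    [Ax] p0 ⊢ p0
  [∨I₁] p0 ⊢ (p0 ∨ p1)
    [Ax] p0 ⊢ p0

Result: YES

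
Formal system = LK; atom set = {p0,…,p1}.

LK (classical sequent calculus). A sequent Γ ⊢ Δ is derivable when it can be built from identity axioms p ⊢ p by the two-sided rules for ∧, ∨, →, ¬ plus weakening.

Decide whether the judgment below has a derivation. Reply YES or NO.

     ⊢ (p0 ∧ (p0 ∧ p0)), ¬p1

Enumerate valuations to refute Γ ⊢ Δ:
  v=00: Γ:[] Δ:[(p0 ∧ (p0 ∧ p0))=F, ¬p1=T] refutes=False
  v=01: Γ:[] Δ:[(p0 ∧ (p0 ∧ p0))=F, ¬p1=F] refutes=True  ← countermodel

Result: NO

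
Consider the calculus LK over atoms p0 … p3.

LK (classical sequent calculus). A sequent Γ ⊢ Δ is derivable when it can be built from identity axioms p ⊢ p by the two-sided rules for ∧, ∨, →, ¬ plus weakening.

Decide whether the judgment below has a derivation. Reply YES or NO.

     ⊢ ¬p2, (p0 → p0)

Derivation (root first):
[→R]  ⊢ ¬p2, (p0 → p0)
  [¬R] p0 ⊢ p0, ¬p2
    [WL] p0, p2 ⊢ p0
      [Ax] p0 ⊢ p0

Result: YES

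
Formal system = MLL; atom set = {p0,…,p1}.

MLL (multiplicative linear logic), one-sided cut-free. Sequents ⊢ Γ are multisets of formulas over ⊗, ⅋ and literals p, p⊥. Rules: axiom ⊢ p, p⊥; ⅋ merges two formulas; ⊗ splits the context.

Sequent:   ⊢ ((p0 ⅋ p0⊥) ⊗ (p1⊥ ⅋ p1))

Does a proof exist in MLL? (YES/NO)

Proof tree:
[⊗]  ⊢ ((p0 ⅋ p0⊥) ⊗ (p1⊥ ⅋ p1))
  [⅋]  ⊢ (p0 ⅋ p0⊥)
    [Ax]  ⊢ p0, p0⊥
  [⅋]  ⊢ (p1⊥ ⅋ p1)
    [Ax]  ⊢ p1, p1⊥

Result: YES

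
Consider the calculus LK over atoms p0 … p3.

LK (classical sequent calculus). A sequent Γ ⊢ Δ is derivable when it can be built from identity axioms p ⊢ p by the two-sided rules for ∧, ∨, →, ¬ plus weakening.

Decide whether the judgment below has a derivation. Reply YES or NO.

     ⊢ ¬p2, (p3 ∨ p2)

Proof tree:
[∨R]  ⊢ ¬p2, (p3 ∨ p2)
  [WR]  ⊢ p2, ¬p2, p3
    [¬R]  ⊢ p2, ¬p2
      [Ax] p2 ⊢ p2

Result: YES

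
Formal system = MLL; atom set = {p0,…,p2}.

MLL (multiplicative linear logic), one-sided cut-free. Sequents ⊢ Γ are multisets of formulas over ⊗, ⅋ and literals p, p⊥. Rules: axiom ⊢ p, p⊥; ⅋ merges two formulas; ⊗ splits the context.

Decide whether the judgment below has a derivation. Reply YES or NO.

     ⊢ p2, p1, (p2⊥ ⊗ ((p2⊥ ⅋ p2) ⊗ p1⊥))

Proof tree:
[⊗]  ⊢ p2, p1, (p2⊥ ⊗ ((p2⊥ ⅋ p2) ⊗ p1⊥))
  [Ax]  ⊢ p2, p2⊥
  [⊗]  ⊢ p1, ((p2⊥ ⅋ p2) ⊗ p1⊥)
    [⅋]  ⊢ (p2⊥ ⅋ p2)
      [Ax]  ⊢ p2, p2⊥
    [Ax]  ⊢ p1, p1⊥

Result: YES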